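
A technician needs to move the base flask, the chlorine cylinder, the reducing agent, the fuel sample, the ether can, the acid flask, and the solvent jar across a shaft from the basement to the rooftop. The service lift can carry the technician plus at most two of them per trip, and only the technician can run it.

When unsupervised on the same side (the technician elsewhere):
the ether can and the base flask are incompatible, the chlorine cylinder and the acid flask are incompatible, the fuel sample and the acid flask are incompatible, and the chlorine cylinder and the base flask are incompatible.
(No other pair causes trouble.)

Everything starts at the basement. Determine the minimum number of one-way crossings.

Counting alone: the technician can take at most 2 across per trip to the rooftop, so moving all 7 needs at least 4 loaded trips out, with a return between consecutive ones — at least 7 crossings.
The safety rule pushes this higher. Following every safe sequence of crossings, the most of the 7 that can be at the rooftop as the service lift arrives there on crossing 7 is 6 — never all 7.
So no plan with fewer than 9 crossings exists, and this one achieves 9:
1. Technician goes to the rooftop with the acid flask and the base flask.  [the basement: the chlorine cylinder, the ether can, the fuel sample, the reducing agent, the solvent jar | the rooftop: the acid flask, the base flask]
2. Technician goes back to the basement alone.  [the basement: the chlorine cylinder, the ether can, the fuel sample, the reducing agent, the solvent jar | the rooftop: the acid flask, the base flask]
3. Technician goes to the rooftop with the chlorine cylinder.  [the basement: the ether can, the fuel sample, the reducing agent, the solvent jar | the rooftop: the acid flask, the base flask, the chlorine cylinder]
4. Technician goes back to the basement with the acid flask and the base flask.  [the basement: the acid flask, the base flask, the ether can, the fuel sample, the reducing agent, the solvent jar | the rooftop: the chlorine cylinder]
5. Technician goes to the rooftop with the ether can and the fuel sample.  [the basement: the acid flask, the base flask, the reducing agent, the solvent jar | the rooftop: the chlorine cylinder, the ether can, the fuel sample]
6. Technician goes back to the basement alone.  [the basement: the acid flask, the base flask, the reducing agent, the solvent jar | the rooftop: the chlorine cylinder, the ether can, the fuel sample]
7. Technician goes to the rooftop with the reducing agent and the solvent jar.  [the basement: the acid flask, the base flask | the rooftop: the chlorine cylinder, the ether can, the fuel sample, the reducing agent, the solvent jar]
8. Technician goes back to the basement alone.  [the basement: the acid flask, the base flask | the rooftop: the chlorine cylinder, the ether can, the fuel sample, the reducing agent, the solvent jar]
9. Technician goes to the rooftop with the acid flask and the base flask.  [the basement: — | the rooftop: the acid flask, the base flask, the chlorine cylinder, the ether can, the fuel sample, the reducing agent, the solvent jar]

9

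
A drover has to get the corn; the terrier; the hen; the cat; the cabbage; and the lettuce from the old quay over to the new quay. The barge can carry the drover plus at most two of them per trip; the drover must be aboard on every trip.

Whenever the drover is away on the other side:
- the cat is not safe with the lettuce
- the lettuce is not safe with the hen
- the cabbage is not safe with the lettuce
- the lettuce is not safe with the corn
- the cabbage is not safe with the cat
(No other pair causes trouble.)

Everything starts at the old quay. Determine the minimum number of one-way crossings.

Counting alone: the drover can take at most 2 across per trip to the new quay, so moving all 6 needs at least 3 loaded trips out, with a return between consecutive ones — at least 5 crossings.
The safety rule pushes this higher. Following every safe sequence of crossings, the most of the 6 that can be at the new quay as the barge arrives there on crossings 5, 7 is 4, 5 respectively — never all 6.
So no plan with fewer than 9 crossings exists, and this one achieves 9:
1. Drover goes to the new quay with the cat and the lettuce.  [the old quay: the cabbage, the corn, the hen, the terrier | the new quay: the cat, the lettuce]
2. Drover goes back to the old quay with the cat.  [the old quay: the cabbage, the cat, the corn, the hen, the terrier | the new quay: the lettuce]
3. Drover goes to the new quay with the cat and the corn.  [the old quay: the cabbage, the hen, the terrier | the new quay: the cat, the corn, the lettuce]
4. Drover goes back to the old quay with the lettuce.  [the old quay: the cabbage, the hen, the lettuce, the terrier | the new quay: the cat, the corn]
5. Drover goes to the new quay with the lettuce and the terrier.  [the old quay: the cabbage, the hen | the new quay: the cat, the corn, the lettuce, the terrier]
6. Drover goes back to the old quay with the lettuce.  [the old quay: the cabbage, the hen, the lettuce | the new quay: the cat, the corn, the terrier]
7. Drover goes to the new quay with the cabbage and the hen.  [the old quay: the lettuce | the new quay: the cabbage, the cat, the corn, the hen, the terrier]
8. Drover goes back to the old quay with the cat.  [the old quay: the cat, the lettuce | the new quay: the cabbage, the corn, the hen, the terrier]
9. Drover goes to the new quay with the cat and the lettuce.  [the old quay: — | the new quay: the cabbage, the cat, the corn, the hen, the lettuce, the terrier]

9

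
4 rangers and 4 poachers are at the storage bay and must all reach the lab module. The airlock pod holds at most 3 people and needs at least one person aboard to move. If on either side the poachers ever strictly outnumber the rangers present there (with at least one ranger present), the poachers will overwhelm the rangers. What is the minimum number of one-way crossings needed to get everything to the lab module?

9

Counting alone: each trip to the lab module takes at most 3 across and each return brings at least 1 back, so after t trips out (and t−1 returns) at most 3t − (t−1) of the 8 are across; that first reaches 8 at t = 4, so at least 7 crossings are needed.
The safety rule pushes this higher. Following every safe sequence of crossings, the most of the 8 that can be at the lab module as the airlock pod arrives there on crossing 7 is 7 — never all 8.
So no plan with fewer than 9 crossings exists, and this one achieves 9:
1. 2 poachers → the lab module.  (the storage bay: 4R 2P; the lab module: 0R 2P)
2. 1 poacher ← the storage bay.  (the storage bay: 4R 3P; the lab module: 0R 1P)
3. 3 poachers → the lab module.  (the storage bay: 4R 0P; the lab module: 0R 4P)
4. 1 poacher ← the storage bay.  (the storage bay: 4R 1P; the lab module: 0R 3P)
5. 3 rangers → the lab module.  (the storage bay: 1R 1P; the lab module: 3R 3P)
6. 1 ranger and 1 poacher ← the storage bay.  (the storage bay: 2R 2P; the lab module: 2R 2P)
7. 2 rangers → the lab module.  (the storage bay: 0R 2P; the lab module: 4R 2P)
8. 1 poacher ← the storage bay.  (the storage bay: 0R 3P; the lab module: 4R 1P)
9. 3 poachers → the lab module.  (the storage bay: 0R 0P; the lab module: 4R 4P)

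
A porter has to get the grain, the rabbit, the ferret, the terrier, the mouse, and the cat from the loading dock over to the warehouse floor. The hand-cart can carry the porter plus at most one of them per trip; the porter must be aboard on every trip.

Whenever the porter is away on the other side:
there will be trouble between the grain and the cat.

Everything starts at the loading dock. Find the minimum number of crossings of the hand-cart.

Counting alone: the porter can take at most 1 across per trip to the warehouse floor, so moving all 6 needs at least 6 loaded trips out, with a return between consecutive ones — at least 11 crossings.
The plan below uses exactly 11 crossings, so it is optimal:
1. Porter goes to the warehouse floor with the grain.
2. Porter goes back to the loading dock alone.
3. Porter goes to the warehouse floor with the rabbit.
4. Porter goes back to the loading dock alone.
5. Porter goes to the warehouse floor with the ferret.
6. Porter goes back to the loading dock alone.
7. Porter goes to the warehouse floor with the terrier.
8. Porter goes back to the loading dock alone.
9. Porter goes to the warehouse floor with the mouse.
10. Porter goes back to the loading dock alone.
11. Porter goes to the warehouse floor with the cat.

11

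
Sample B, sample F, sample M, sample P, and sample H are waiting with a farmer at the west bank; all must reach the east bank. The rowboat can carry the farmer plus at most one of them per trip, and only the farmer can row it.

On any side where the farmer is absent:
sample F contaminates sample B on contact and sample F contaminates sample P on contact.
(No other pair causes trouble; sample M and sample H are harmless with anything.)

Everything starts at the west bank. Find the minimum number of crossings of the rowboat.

11

Counting alone: the farmer can take at most 1 across per trip to the east bank, so moving all 5 needs at least 5 loaded trips out, with a return between consecutive ones — at least 9 crossings.
The safety rule pushes this higher. Following every safe sequence of crossings, the most of the 5 that can be at the east bank as the rowboat arrives there on crossing 9 is 4 — never all 5.
So no plan with fewer than 11 crossings exists, and this one achieves 11:
1. Farmer goes to the east bank with sample F.
2. Farmer goes back to the west bank alone.
3. Farmer goes to the east bank with sample B.
4. Farmer goes back to the west bank with sample F.
5. Farmer goes to the east bank with sample P.
6. Farmer goes back to the west bank alone.
7. Farmer goes to the east bank with sample M.
8. Farmer goes back to the west bank alone.
9. Farmer goes to the east bank with sample H.
10. Farmer goes back to the west bank alone.
11. Farmer goes to the east bank with sample F.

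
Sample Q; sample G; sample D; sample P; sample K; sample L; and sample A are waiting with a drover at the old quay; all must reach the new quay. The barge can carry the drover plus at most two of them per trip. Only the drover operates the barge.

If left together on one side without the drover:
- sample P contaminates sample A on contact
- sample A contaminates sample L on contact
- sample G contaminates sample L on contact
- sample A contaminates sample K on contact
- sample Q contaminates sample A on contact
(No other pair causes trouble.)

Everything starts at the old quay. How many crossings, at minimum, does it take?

9

Counting alone: the drover can take at most 2 across per trip to the new quay, so moving all 7 needs at least 4 loaded trips out, with a return between consecutive ones — at least 7 crossings.
The safety rule pushes this higher. Following every safe sequence of crossings, the most of the 7 that can be at the new quay as the barge arrives there on crossing 7 is 6 — never all 7.
So no plan with fewer than 9 crossings exists, and this one achieves 9:
1. Drover goes to the new quay with sample A and sample G.
2. Drover goes back to the old quay alone.
3. Drover goes to the new quay with sample D.
4. Drover goes back to the old quay alone.
5. Drover goes to the new quay with sample P and sample Q.
6. Drover goes back to the old quay with sample A.
7. Drover goes to the new quay with sample K and sample L.
8. Drover goes back to the old quay with sample G.
9. Drover goes to the new quay with sample A and sample G.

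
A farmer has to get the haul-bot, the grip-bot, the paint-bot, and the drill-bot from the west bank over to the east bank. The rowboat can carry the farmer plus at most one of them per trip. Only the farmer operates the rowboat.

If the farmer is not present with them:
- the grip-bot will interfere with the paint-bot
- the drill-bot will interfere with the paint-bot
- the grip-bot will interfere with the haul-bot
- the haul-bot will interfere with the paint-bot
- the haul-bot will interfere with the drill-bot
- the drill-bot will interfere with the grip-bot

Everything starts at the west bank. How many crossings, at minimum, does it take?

impossible

Whatever the first load, the items left behind include a forbidden pair without the farmer. No opening move is safe, so no plan exists.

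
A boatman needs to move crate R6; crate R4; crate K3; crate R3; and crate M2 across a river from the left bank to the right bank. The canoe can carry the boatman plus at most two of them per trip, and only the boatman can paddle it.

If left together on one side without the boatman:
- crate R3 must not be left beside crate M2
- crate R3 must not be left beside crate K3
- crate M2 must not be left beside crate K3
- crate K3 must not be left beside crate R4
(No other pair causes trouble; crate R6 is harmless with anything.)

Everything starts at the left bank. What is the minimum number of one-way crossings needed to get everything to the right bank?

Counting alone: the boatman can take at most 2 across per trip to the right bank, so moving all 5 needs at least 3 loaded trips out, with a return between consecutive ones — at least 5 crossings.
The safety rule pushes this higher. Following every safe sequence of crossings, the most of the 5 that can be at the right bank as the canoe arrives there on crossing 5 is 4 — never all 5.
So no plan with fewer than 7 crossings exists, and this one achieves 7:
1. Boatman goes to the right bank with crate K3 and crate R3.
2. Boatman goes back to the left bank with crate K3.
3. Boatman goes to the right bank with crate K3 and crate R6.
4. Boatman goes back to the left bank with crate K3.
5. Boatman goes to the right bank with crate K3 and crate R4.
6. Boatman goes back to the left bank with crate K3.
7. Boatman goes to the right bank with crate K3 and crate M2.

7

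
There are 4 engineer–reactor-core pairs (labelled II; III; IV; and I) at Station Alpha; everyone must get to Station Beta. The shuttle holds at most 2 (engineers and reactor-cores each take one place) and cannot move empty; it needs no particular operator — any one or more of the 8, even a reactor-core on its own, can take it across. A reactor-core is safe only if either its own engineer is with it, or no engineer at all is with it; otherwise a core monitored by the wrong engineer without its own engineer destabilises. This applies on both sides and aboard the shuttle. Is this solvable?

Following every safe sequence of crossings from the start, the most of the 8 that can be at Station Beta as the shuttle arrives there on crossings 1, 3, 5 is 2, 3, 4 respectively; the best ever achieved is 4 of 8.
From crossing 7 on, no configuration arises that was not already reachable earlier: only 44 distinct safe configurations (who is on which side, and where the shuttle is) can ever be reached, none of them has everyone across, and every continuation just revisits them. So no valid plan exists.

No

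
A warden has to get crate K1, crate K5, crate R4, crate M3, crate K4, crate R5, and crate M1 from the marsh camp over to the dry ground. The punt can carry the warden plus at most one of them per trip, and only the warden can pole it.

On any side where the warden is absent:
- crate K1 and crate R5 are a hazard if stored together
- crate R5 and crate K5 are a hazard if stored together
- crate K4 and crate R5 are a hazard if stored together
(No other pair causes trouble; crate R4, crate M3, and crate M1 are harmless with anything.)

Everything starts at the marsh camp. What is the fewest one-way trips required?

impossible

Following every safe sequence of crossings from the start, the most of the 7 that can be at the dry ground as the punt arrives there on crossings 1, 3, 5, 7, 9 is 1, 2, 3, 4, 5 respectively; the best ever achieved is 5 of 7.
From crossing 11 on, no configuration arises that was not already reachable earlier: only 72 distinct safe configurations (who is on which side, and where the punt is) can ever be reached, none of them has everyone across, and every continuation just revisits them. So no valid plan exists.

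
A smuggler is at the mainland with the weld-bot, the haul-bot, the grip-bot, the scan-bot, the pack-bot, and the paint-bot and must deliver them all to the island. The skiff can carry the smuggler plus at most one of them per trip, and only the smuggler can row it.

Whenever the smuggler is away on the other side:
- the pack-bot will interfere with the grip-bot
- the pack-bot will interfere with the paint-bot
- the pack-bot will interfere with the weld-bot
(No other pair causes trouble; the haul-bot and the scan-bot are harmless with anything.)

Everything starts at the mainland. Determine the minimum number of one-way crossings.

impossible

Following every safe sequence of crossings from the start, the most of the 6 that can be at the island as the skiff arrives there on crossings 1, 3, 5, 7 is 1, 2, 3, 4 respectively; the best ever achieved is 4 of 6.
From crossing 9 on, no configuration arises that was not already reachable earlier: only 36 distinct safe configurations (who is on which side, and where the skiff is) can ever be reached, none of them has everyone across, and every continuation just revisits them. So no valid plan exists.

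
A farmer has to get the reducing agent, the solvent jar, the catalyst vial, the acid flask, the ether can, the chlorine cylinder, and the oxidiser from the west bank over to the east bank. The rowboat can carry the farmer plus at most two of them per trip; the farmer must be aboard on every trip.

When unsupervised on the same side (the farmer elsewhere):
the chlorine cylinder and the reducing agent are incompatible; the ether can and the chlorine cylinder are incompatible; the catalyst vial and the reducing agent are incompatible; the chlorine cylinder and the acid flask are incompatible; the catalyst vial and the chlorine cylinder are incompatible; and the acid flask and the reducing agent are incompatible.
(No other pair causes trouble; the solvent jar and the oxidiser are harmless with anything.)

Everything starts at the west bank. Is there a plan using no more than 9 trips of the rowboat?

Counting alone: the farmer can take at most 2 across per trip to the east bank, so moving all 7 needs at least 4 loaded trips out, with a return between consecutive ones — at least 7 crossings.
The safety rule pushes this higher. Following every safe sequence of crossings, the most of the 7 that can be at the east bank as the rowboat arrives there on crossings 7, 9 is 5, 6 respectively — never all 7.
So the move cannot be finished within 9 crossings. (The shortest complete plan takes 11:)
1. Farmer goes to the east bank with the chlorine cylinder and the reducing agent.
2. Farmer goes back to the west bank with the reducing agent.
3. Farmer goes to the east bank with the reducing agent and the solvent jar.
4. Farmer goes back to the west bank with the reducing agent.
5. Farmer goes to the east bank with the ether can and the reducing agent.
6. Farmer goes back to the west bank with the chlorine cylinder.
7. Farmer goes to the east bank with the acid flask and the catalyst vial.
8. Farmer goes back to the west bank with the reducing agent.
9. Farmer goes to the east bank with the oxidiser and the reducing agent.
10. Farmer goes back to the west bank with the reducing agent.
11. Farmer goes to the east bank with the chlorine cylinder and the reducing agent.

No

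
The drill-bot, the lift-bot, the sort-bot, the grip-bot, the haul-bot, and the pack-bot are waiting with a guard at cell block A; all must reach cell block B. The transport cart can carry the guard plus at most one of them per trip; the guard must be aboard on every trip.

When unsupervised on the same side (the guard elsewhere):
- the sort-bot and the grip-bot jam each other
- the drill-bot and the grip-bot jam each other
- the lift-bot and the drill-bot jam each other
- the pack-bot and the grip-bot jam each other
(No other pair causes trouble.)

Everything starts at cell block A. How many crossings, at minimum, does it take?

impossible

Whatever the first load, the items left behind include a forbidden pair without the guard. No opening move is safe, so no plan exists.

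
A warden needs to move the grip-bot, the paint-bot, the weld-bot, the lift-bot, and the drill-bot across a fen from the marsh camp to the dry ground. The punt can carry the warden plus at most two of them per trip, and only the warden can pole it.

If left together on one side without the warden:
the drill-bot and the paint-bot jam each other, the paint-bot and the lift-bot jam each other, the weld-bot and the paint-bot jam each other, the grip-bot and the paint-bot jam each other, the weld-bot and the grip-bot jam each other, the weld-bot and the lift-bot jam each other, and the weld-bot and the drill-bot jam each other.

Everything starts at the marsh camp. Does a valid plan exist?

No

Following every safe sequence of crossings from the start, the most of the 5 that can be at the dry ground as the punt arrives there on crossings 1, 3 is 2, 3 respectively; the best ever achieved is 3 of 5.
From crossing 5 on, no configuration arises that was not already reachable earlier: only 10 distinct safe configurations (who is on which side, and where the punt is) can ever be reached, none of them has everyone across, and every continuation just revisits them. So no valid plan exists.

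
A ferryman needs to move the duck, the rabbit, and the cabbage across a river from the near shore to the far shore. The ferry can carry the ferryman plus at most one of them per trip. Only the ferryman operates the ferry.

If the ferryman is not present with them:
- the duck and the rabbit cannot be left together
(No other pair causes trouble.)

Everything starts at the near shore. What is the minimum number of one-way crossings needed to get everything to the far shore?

Counting alone: the ferryman can take at most 1 across per trip to the far shore, so moving all 3 needs at least 3 loaded trips out, with a return between consecutive ones — at least 5 crossings.
The plan below uses exactly 5 crossings, so it is optimal:
1. Ferryman goes to the far shore with the duck.  [the near shore: the cabbage, the rabbit | the far shore: the duck]
2. Ferryman goes back to the near shore alone.  [the near shore: the cabbage, the rabbit | the far shore: the duck]
3. Ferryman goes to the far shore with the cabbage.  [the near shore: the rabbit | the far shore: the cabbage, the duck]
4. Ferryman goes back to the near shore alone.  [the near shore: the rabbit | the far shore: the cabbage, the duck]
5. Ferryman goes to the far shore with the rabbit.  [the near shore: — | the far shore: the cabbage, the duck, the rabbit]

5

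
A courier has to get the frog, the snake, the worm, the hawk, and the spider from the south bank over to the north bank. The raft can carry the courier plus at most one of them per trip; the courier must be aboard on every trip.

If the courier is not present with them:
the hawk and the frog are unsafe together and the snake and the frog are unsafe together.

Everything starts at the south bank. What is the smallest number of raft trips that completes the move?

Counting alone: the courier can take at most 1 across per trip to the north bank, so moving all 5 needs at least 5 loaded trips out, with a return between consecutive ones — at least 9 crossings.
The safety rule pushes this higher. Following every safe sequence of crossings, the most of the 5 that can be at the north bank as the raft arrives there on crossing 9 is 4 — never all 5.
So no plan with fewer than 11 crossings exists, and this one achieves 11:
1. Courier goes to the north bank with the frog.
2. Courier goes back to the south bank alone.
3. Courier goes to the north bank with the snake.
4. Courier goes back to the south bank with the frog.
5. Courier goes to the north bank with the hawk.
6. Courier goes back to the south bank alone.
7. Courier goes to the north bank with the worm.
8. Courier goes back to the south bank alone.
9. Courier goes to the north bank with the spider.
10. Courier goes back to the south bank alone.
11. Courier goes to the north bank with the frog.

11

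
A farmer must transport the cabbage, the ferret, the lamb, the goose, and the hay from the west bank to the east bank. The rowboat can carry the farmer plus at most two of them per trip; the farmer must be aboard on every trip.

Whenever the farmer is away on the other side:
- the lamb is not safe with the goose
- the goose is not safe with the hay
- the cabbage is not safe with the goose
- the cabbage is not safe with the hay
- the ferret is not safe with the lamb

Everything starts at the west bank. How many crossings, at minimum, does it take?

impossible

Whatever the first load, the items left behind include a forbidden pair without the farmer. No opening move is safe, so no plan exists.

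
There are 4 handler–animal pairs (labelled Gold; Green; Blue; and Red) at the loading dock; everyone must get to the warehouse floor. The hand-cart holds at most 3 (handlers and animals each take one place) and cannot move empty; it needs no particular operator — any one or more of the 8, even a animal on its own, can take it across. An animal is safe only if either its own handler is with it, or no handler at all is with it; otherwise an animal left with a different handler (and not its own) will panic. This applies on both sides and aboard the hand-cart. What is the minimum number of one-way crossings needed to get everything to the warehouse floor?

9

Counting alone: each trip to the warehouse floor takes at most 3 across and each return brings at least 1 back, so after t trips out (and t−1 returns) at most 3t − (t−1) of the 8 are across; that first reaches 8 at t = 4, so at least 7 crossings are needed.
The safety rule pushes this higher. Following every safe sequence of crossings, the most of the 8 that can be at the warehouse floor as the hand-cart arrives there on crossing 7 is 7 — never all 8.
So no plan with fewer than 9 crossings exists, and this one achieves 9:
1. animal Gold and handler Gold cross → the warehouse floor.
2. handler Gold crosses ← the loading dock.
3. animal Green, handler Gold, and handler Green cross → the warehouse floor.
4. animal Gold and handler Gold cross ← the loading dock.
5. handler Blue, handler Gold, and handler Red cross → the warehouse floor.
6. animal Green crosses ← the loading dock.
7. animal Gold and animal Green cross → the warehouse floor.
8. animal Gold crosses ← the loading dock.
9. animal Blue, animal Gold, and animal Red cross → the warehouse floor.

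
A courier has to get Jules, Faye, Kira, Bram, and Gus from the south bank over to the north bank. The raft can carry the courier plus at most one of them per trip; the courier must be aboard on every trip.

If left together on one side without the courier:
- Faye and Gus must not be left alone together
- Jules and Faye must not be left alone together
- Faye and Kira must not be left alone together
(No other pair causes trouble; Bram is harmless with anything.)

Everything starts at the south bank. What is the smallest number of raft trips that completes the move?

impossible

Following every safe sequence of crossings from the start, the most of the 5 that can be at the north bank as the raft arrives there on crossings 1, 3, 5 is 1, 2, 3 respectively; the best ever achieved is 3 of 5.
From crossing 7 on, no configuration arises that was not already reachable earlier: only 18 distinct safe configurations (who is on which side, and where the raft is) can ever be reached, none of them has everyone across, and every continuation just revisits them. So no valid plan exists.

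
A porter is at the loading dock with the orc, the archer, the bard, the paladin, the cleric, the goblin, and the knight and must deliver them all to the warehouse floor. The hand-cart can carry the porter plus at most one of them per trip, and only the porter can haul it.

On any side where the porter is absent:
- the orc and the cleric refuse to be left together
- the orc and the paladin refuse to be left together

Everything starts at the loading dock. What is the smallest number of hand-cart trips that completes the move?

Counting alone: the porter can take at most 1 across per trip to the warehouse floor, so moving all 7 needs at least 7 loaded trips out, with a return between consecutive ones — at least 13 crossings.
The safety rule pushes this higher. Following every safe sequence of crossings, the most of the 7 that can be at the warehouse floor as the hand-cart arrives there on crossing 13 is 6 — never all 7.
So no plan with fewer than 15 crossings exists, and this one achieves 15:
1. Porter goes to the warehouse floor with the orc.  [the loading dock: the archer, the bard, the cleric, the goblin, the knight, the paladin | the warehouse floor: the orc]
2. Porter goes back to the loading dock alone.  [the loading dock: the archer, the bard, the cleric, the goblin, the knight, the paladin | the warehouse floor: the orc]
3. Porter goes to the warehouse floor with the archer.  [the loading dock: the bard, the cleric, the goblin, the knight, the paladin | the warehouse floor: the archer, the orc]
4. Porter goes back to the loading dock alone.  [the loading dock: the bard, the cleric, the goblin, the knight, the paladin | the warehouse floor: the archer, the orc]
5. Porter goes to the warehouse floor with the bard.  [the loading dock: the cleric, the goblin, the knight, the paladin | the warehouse floor: the archer, the bard, the orc]
6. Porter goes back to the loading dock alone.  [the loading dock: the cleric, the goblin, the knight, the paladin | the warehouse floor: the archer, the bard, the orc]
7. Porter goes to the warehouse floor with the paladin.  [the loading dock: the cleric, the goblin, the knight | the warehouse floor: the archer, the bard, the orc, the paladin]
8. Porter goes back to the loading dock with the orc.  [the loading dock: the cleric, the goblin, the knight, the orc | the warehouse floor: the archer, the bard, the paladin]
9. Porter goes to the warehouse floor with the cleric.  [the loading dock: the goblin, the knight, the orc | the warehouse floor: the archer, the bard, the cleric, the paladin]
10. Porter goes back to the loading dock alone.  [the loading dock: the goblin, the knight, the orc | the warehouse floor: the archer, the bard, the cleric, the paladin]
11. Porter goes to the warehouse floor with the goblin.  [the loading dock: the knight, the orc | the warehouse floor: the archer, the bard, the cleric, the goblin, the paladin]
12. Porter goes back to the loading dock alone.  [the loading dock: the knight, the orc | the warehouse floor: the archer, the bard, the cleric, the goblin, the paladin]
13. Porter goes to the warehouse floor with the knight.  [the loading dock: the orc | the warehouse floor: the archer, the bard, the cleric, the goblin, the knight, the paladin]
14. Porter goes back to the loading dock alone.  [the loading dock: the orc | the warehouse floor: the archer, the bard, the cleric, the goblin, the knight, the paladin]
15. Porter goes to the warehouse floor with the orc.  [the loading dock: — | the warehouse floor: the archer, the bard, the cleric, the goblin, the knight, the orc, the paladin]

15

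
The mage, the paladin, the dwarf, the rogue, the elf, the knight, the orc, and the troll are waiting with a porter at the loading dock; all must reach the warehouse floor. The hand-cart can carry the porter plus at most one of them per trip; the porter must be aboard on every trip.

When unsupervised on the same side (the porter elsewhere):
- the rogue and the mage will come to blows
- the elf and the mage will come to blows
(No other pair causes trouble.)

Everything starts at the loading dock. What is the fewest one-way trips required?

Counting alone: the porter can take at most 1 across per trip to the warehouse floor, so moving all 8 needs at least 8 loaded trips out, with a return between consecutive ones — at least 15 crossings.
The safety rule pushes this higher. Following every safe sequence of crossings, the most of the 8 that can be at the warehouse floor as the hand-cart arrives there on crossing 15 is 7 — never all 8.
So no plan with fewer than 17 crossings exists, and this one achieves 17:
1. Porter goes to the warehouse floor with the mage.  [the loading dock: the dwarf, the elf, the knight, the orc, the paladin, the rogue, the troll | the warehouse floor: the mage]
2. Porter goes back to the loading dock alone.  [the loading dock: the dwarf, the elf, the knight, the orc, the paladin, the rogue, the troll | the warehouse floor: the mage]
3. Porter goes to the warehouse floor with the paladin.  [the loading dock: the dwarf, the elf, the knight, the orc, the rogue, the troll | the warehouse floor: the mage, the paladin]
4. Porter goes back to the loading dock alone.  [the loading dock: the dwarf, the elf, the knight, the orc, the rogue, the troll | the warehouse floor: the mage, the paladin]
5. Porter goes to the warehouse floor with the dwarf.  [the loading dock: the elf, the knight, the orc, the rogue, the troll | the warehouse floor: the dwarf, the mage, the paladin]
6. Porter goes back to the loading dock alone.  [the loading dock: the elf, the knight, the orc, the rogue, the troll | the warehouse floor: the dwarf, the mage, the paladin]
7. Porter goes to the warehouse floor with the rogue.  [the loading dock: the elf, the knight, the orc, the troll | the warehouse floor: the dwarf, the mage, the paladin, the rogue]
8. Porter goes back to the loading dock with the mage.  [the loading dock: the elf, the knight, the mage, the orc, the troll | the warehouse floor: the dwarf, the paladin, the rogue]
9. Porter goes to the warehouse floor with the elf.  [the loading dock: the knight, the mage, the orc, the troll | the warehouse floor: the dwarf, the elf, the paladin, the rogue]
10. Porter goes back to the loading dock alone.  [the loading dock: the knight, the mage, the orc, the troll | the warehouse floor: the dwarf, the elf, the paladin, the rogue]
11. Porter goes to the warehouse floor with the knight.  [the loading dock: the mage, the orc, the troll | the warehouse floor: the dwarf, the elf, the knight, the paladin, the rogue]
12. Porter goes back to the loading dock alone.  [the loading dock: the mage, the orc, the troll | the warehouse floor: the dwarf, the elf, the knight, the paladin, the rogue]
13. Porter goes to the warehouse floor with the orc.  [the loading dock: the mage, the troll | the warehouse floor: the dwarf, the elf, the knight, the orc, the paladin, the rogue]
14. Porter goes back to the loading dock alone.  [the loading dock: the mage, the troll | the warehouse floor: the dwarf, the elf, the knight, the orc, the paladin, the rogue]
15. Porter goes to the warehouse floor with the troll.  [the loading dock: the mage | the warehouse floor: the dwarf, the elf, the knight, the orc, the paladin, the rogue, the troll]
16. Porter goes back to the loading dock alone.  [the loading dock: the mage | the warehouse floor: the dwarf, the elf, the knight, the orc, the paladin, the rogue, the troll]
17. Porter goes to the warehouse floor with the mage.  [the loading dock: — | the warehouse floor: the dwarf, the elf, the knight, the mage, the orc, the paladin, the rogue, the troll]

17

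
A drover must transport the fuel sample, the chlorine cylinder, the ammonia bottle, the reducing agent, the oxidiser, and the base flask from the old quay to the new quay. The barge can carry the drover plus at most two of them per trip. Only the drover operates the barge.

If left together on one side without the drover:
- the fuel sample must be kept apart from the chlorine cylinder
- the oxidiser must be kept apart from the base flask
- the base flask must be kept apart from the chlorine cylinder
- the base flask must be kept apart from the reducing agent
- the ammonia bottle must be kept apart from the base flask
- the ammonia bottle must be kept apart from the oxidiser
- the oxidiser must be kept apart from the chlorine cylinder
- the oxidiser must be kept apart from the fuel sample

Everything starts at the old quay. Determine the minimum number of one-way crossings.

Whatever the first load, the items left behind include a forbidden pair without the drover. No opening move is safe, so no plan exists.

impossible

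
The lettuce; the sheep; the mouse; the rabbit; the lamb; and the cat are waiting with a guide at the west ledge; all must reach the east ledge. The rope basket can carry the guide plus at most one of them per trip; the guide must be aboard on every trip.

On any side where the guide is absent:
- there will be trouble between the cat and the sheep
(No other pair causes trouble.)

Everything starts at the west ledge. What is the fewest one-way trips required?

Counting alone: the guide can take at most 1 across per trip to the east ledge, so moving all 6 needs at least 6 loaded trips out, with a return between consecutive ones — at least 11 crossings.
The plan below uses exactly 11 crossings, so it is optimal:
1. Guide goes to the east ledge with the sheep.
2. Guide goes back to the west ledge alone.
3. Guide goes to the east ledge with the lettuce.
4. Guide goes back to the west ledge alone.
5. Guide goes to the east ledge with the mouse.
6. Guide goes back to the west ledge alone.
7. Guide goes to the east ledge with the rabbit.
8. Guide goes back to the west ledge alone.
9. Guide goes to the east ledge with the lamb.
10. Guide goes back to the west ledge alone.
11. Guide goes to the east ledge with the cat.

11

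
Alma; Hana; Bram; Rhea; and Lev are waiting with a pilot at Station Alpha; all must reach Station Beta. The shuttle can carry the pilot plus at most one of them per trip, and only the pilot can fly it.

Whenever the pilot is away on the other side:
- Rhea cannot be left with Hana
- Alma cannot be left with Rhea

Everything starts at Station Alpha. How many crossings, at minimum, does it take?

11

Counting alone: the pilot can take at most 1 across per trip to Station Beta, so moving all 5 needs at least 5 loaded trips out, with a return between consecutive ones — at least 9 crossings.
The safety rule pushes this higher. Following every safe sequence of crossings, the most of the 5 that can be at Station Beta as the shuttle arrives there on crossing 9 is 4 — never all 5.
So no plan with fewer than 11 crossings exists, and this one achieves 11:
1. Pilot goes to Station Beta with Rhea.  [Station Alpha: Alma, Bram, Hana, Lev | Station Beta: Rhea]
2. Pilot goes back to Station Alpha alone.  [Station Alpha: Alma, Bram, Hana, Lev | Station Beta: Rhea]
3. Pilot goes to Station Beta with Alma.  [Station Alpha: Bram, Hana, Lev | Station Beta: Alma, Rhea]
4. Pilot goes back to Station Alpha with Rhea.  [Station Alpha: Bram, Hana, Lev, Rhea | Station Beta: Alma]
5. Pilot goes to Station Beta with Hana.  [Station Alpha: Bram, Lev, Rhea | Station Beta: Alma, Hana]
6. Pilot goes back to Station Alpha alone.  [Station Alpha: Bram, Lev, Rhea | Station Beta: Alma, Hana]
7. Pilot goes to Station Beta with Bram.  [Station Alpha: Lev, Rhea | Station Beta: Alma, Bram, Hana]
8. Pilot goes back to Station Alpha alone.  [Station Alpha: Lev, Rhea | Station Beta: Alma, Bram, Hana]
9. Pilot goes to Station Beta with Lev.  [Station Alpha: Rhea | Station Beta: Alma, Bram, Hana, Lev]
10. Pilot goes back to Station Alpha alone.  [Station Alpha: Rhea | Station Beta: Alma, Bram, Hana, Lev]
11. Pilot goes to Station Beta with Rhea.  [Station Alpha: — | Station Beta: Alma, Bram, Hana, Lev, Rhea]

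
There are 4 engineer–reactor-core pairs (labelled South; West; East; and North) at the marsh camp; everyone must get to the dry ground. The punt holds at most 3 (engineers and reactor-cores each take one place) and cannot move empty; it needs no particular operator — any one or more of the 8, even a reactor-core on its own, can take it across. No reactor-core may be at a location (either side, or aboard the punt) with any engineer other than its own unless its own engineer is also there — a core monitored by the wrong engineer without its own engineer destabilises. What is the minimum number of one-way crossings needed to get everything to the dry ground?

9

Counting alone: each trip to the dry ground takes at most 3 across and each return brings at least 1 back, so after t trips out (and t−1 returns) at most 3t − (t−1) of the 8 are across; that first reaches 8 at t = 4, so at least 7 crossings are needed.
The safety rule pushes this higher. Following every safe sequence of crossings, the most of the 8 that can be at the dry ground as the punt arrives there on crossing 7 is 7 — never all 8.
So no plan with fewer than 9 crossings exists, and this one achieves 9:
1. engineer South and reactor-core South cross → the dry ground.
2. engineer South crosses ← the marsh camp.
3. engineer South, engineer West, and reactor-core West cross → the dry ground.
4. engineer South and reactor-core South cross ← the marsh camp.
5. engineer East, engineer North, and engineer South cross → the dry ground.
6. reactor-core West crosses ← the marsh camp.
7. reactor-core South and reactor-core West cross → the dry ground.
8. reactor-core South crosses ← the marsh camp.
9. reactor-core East, reactor-core North, and reactor-core South cross → the dry ground.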